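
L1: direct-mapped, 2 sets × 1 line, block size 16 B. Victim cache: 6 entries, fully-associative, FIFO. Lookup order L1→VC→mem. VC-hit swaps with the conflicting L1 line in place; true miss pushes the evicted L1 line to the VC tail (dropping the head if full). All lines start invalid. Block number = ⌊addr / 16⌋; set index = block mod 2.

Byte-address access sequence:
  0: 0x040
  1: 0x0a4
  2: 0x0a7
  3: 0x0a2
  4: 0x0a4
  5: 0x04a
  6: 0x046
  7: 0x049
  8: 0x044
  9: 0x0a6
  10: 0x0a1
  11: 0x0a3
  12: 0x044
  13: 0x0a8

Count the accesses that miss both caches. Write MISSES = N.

0: 0x40 (blk 4, set 0) → MISS  vc=[]
1: 0xa4 (blk 10, set 0) → MISS  vc=[4]
2: 0xa7 (blk 10, set 0) → L1-HIT  vc=[4]
3: 0xa2 (blk 10, set 0) → L1-HIT  vc=[4]
4: 0xa4 (blk 10, set 0) → L1-HIT  vc=[4]
5: 0x4a (blk 4, set 0) → VC-HIT  vc=[10]
6: 0x46 (blk 4, set 0) → L1-HIT  vc=[10]
7: 0x49 (blk 4, set 0) → L1-HIT  vc=[10]
8: 0x44 (blk 4, set 0) → L1-HIT  vc=[10]
9: 0xa6 (blk 10, set 0) → VC-HIT  vc=[4]
10: 0xa1 (blk 10, set 0) → L1-HIT  vc=[4]
11: 0xa3 (blk 10, set 0) → L1-HIT  vc=[4]
12: 0x44 (blk 4, set 0) → VC-HIT  vc=[10]
13: 0xa8 (blk 10, set 0) → VC-HIT  vc=[4]

MISSES = 2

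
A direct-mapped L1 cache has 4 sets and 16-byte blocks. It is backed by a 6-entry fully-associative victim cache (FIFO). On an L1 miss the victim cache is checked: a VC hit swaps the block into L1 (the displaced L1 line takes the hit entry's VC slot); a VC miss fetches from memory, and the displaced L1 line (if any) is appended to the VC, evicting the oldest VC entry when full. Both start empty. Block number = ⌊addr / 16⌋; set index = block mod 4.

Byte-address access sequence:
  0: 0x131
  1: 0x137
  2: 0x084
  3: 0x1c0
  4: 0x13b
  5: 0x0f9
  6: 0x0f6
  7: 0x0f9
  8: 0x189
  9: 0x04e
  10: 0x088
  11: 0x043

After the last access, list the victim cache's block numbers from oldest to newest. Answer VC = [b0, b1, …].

0: 0x131 (blk 19, set 3) → MISS  vc=[]
1: 0x137 (blk 19, set 3) → L1-HIT  vc=[]
2: 0x84 (blk 8, set 0) → MISS  vc=[]
3: 0x1c0 (blk 28, set 0) → MISS  vc=[8]
4: 0x13b (blk 19, set 3) → L1-HIT  vc=[8]
5: 0xf9 (blk 15, set 3) → MISS  vc=[8, 19]
6: 0xf6 (blk 15, set 3) → L1-HIT  vc=[8, 19]
7: 0xf9 (blk 15, set 3) → L1-HIT  vc=[8, 19]
8: 0x189 (blk 24, set 0) → MISS  vc=[8, 19, 28]
9: 0x4e (blk 4, set 0) → MISS  vc=[8, 19, 28, 24]
10: 0x88 (blk 8, set 0) → VC-HIT  vc=[4, 19, 28, 24]
11: 0x43 (blk 4, set 0) → VC-HIT  vc=[8, 19, 28, 24]

VC = [8, 19, 28, 24]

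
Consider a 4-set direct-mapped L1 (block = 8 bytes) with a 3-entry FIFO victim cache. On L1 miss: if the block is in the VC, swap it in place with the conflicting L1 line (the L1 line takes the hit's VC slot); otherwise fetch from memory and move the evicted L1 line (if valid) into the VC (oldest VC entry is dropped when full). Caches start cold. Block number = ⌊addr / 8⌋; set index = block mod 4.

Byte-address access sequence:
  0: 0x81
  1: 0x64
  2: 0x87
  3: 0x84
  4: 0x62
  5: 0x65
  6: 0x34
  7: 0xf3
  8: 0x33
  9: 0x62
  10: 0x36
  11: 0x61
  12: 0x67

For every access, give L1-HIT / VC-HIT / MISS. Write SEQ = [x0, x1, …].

  [0] addr=0x81 blk=16 s=0: MISS | VC []
  [1] addr=0x64 blk=12 s=0: MISS | VC [16]
  [2] addr=0x87 blk=16 s=0: VC-HIT | VC [12]
  [3] addr=0x84 blk=16 s=0: L1-HIT | VC [12]
  [4] addr=0x62 blk=12 s=0: VC-HIT | VC [16]
  [5] addr=0x65 blk=12 s=0: L1-HIT | VC [16]
  [6] addr=0x34 blk=6 s=2: MISS | VC [16]
  [7] addr=0xf3 blk=30 s=2: MISS | VC [16, 6]
  [8] addr=0x33 blk=6 s=2: VC-HIT | VC [16, 30]
  [9] addr=0x62 blk=12 s=0: L1-HIT | VC [16, 30]
  [10] addr=0x36 blk=6 s=2: L1-HIT | VC [16, 30]
  [11] addr=0x61 blk=12 s=0: L1-HIT | VC [16, 30]
  [12] addr=0x67 blk=12 s=0: L1-HIT | VC [16, 30]

SEQ = [MISS, MISS, VC-HIT, L1-HIT, VC-HIT, L1-HIT, MISS, MISS, VC-HIT, L1-HIT, L1-HIT, L1-HIT, L1-HIT]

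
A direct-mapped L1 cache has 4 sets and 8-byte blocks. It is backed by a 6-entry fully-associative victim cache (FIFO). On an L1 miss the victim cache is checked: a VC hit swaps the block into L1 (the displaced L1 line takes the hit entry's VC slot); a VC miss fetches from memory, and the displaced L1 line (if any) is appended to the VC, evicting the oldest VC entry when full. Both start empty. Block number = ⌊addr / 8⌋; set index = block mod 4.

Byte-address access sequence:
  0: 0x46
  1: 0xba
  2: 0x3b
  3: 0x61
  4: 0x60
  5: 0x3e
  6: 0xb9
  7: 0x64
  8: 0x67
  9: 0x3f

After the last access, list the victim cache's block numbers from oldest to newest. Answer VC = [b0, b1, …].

VC = [23, 8]

  [0] addr=0x46 blk=8 s=0: MISS | VC []
  [1] addr=0xba blk=23 s=3: MISS | VC []
  [2] addr=0x3b blk=7 s=3: MISS | VC [23]
  [3] addr=0x61 blk=12 s=0: MISS | VC [23, 8]
  [4] addr=0x60 blk=12 s=0: L1-HIT | VC [23, 8]
  [5] addr=0x3e blk=7 s=3: L1-HIT | VC [23, 8]
  [6] addr=0xb9 blk=23 s=3: VC-HIT | VC [7, 8]
  [7] addr=0x64 blk=12 s=0: L1-HIT | VC [7, 8]
  [8] addr=0x67 blk=12 s=0: L1-HIT | VC [7, 8]
  [9] addr=0x3f blk=7 s=3: VC-HIT | VC [23, 8]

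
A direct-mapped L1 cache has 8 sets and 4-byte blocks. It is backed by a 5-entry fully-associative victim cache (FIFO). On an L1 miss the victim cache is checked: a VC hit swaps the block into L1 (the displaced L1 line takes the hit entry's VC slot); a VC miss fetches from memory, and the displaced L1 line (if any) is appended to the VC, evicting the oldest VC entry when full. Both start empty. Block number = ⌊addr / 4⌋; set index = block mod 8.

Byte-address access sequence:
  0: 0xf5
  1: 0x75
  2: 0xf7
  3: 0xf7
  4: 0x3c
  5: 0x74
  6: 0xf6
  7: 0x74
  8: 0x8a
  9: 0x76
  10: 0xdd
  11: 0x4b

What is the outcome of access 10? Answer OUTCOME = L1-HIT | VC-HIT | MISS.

0: 0xf5 (blk 61, set 5) → MISS  vc=[]
1: 0x75 (blk 29, set 5) → MISS  vc=[61]
2: 0xf7 (blk 61, set 5) → VC-HIT  vc=[29]
3: 0xf7 (blk 61, set 5) → L1-HIT  vc=[29]
4: 0x3c (blk 15, set 7) → MISS  vc=[29]
5: 0x74 (blk 29, set 5) → VC-HIT  vc=[61]
6: 0xf6 (blk 61, set 5) → VC-HIT  vc=[29]
7: 0x74 (blk 29, set 5) → VC-HIT  vc=[61]
8: 0x8a (blk 34, set 2) → MISS  vc=[61]
9: 0x76 (blk 29, set 5) → L1-HIT  vc=[61]
10: 0xdd (blk 55, set 7) → MISS  vc=[61, 15]
11: 0x4b (blk 18, set 2) → MISS  vc=[61, 15, 34]

OUTCOME = MISS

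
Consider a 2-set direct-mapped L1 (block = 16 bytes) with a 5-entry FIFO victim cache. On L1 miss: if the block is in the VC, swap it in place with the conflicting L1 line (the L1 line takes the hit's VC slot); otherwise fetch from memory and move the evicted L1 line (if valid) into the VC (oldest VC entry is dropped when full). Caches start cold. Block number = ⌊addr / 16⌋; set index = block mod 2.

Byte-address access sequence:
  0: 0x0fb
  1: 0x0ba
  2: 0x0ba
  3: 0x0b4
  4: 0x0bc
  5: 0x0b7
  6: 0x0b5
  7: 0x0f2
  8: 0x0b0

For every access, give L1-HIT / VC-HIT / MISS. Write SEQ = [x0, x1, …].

SEQ = [MISS, MISS, L1-HIT, L1-HIT, L1-HIT, L1-HIT, L1-HIT, VC-HIT, VC-HIT]

  [0] addr=0xfb blk=15 s=1: MISS | VC []
  [1] addr=0xba blk=11 s=1: MISS | VC [15]
  [2] addr=0xba blk=11 s=1: L1-HIT | VC [15]
  [3] addr=0xb4 blk=11 s=1: L1-HIT | VC [15]
  [4] addr=0xbc blk=11 s=1: L1-HIT | VC [15]
  [5] addr=0xb7 blk=11 s=1: L1-HIT | VC [15]
  [6] addr=0xb5 blk=11 s=1: L1-HIT | VC [15]
  [7] addr=0xf2 blk=15 s=1: VC-HIT | VC [11]
  [8] addr=0xb0 blk=11 s=1: VC-HIT | VC [15]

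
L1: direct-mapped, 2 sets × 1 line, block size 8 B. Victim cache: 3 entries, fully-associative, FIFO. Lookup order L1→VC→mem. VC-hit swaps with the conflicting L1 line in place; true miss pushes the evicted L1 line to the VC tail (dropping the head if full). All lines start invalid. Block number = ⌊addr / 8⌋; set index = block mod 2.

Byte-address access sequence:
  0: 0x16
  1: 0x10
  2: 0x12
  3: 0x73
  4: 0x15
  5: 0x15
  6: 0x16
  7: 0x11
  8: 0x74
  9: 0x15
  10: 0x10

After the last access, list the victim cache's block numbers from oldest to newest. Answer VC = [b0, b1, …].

0: 0x16 (blk 2, set 0) → MISS  vc=[]
1: 0x10 (blk 2, set 0) → L1-HIT  vc=[]
2: 0x12 (blk 2, set 0) → L1-HIT  vc=[]
3: 0x73 (blk 14, set 0) → MISS  vc=[2]
4: 0x15 (blk 2, set 0) → VC-HIT  vc=[14]
5: 0x15 (blk 2, set 0) → L1-HIT  vc=[14]
6: 0x16 (blk 2, set 0) → L1-HIT  vc=[14]
7: 0x11 (blk 2, set 0) → L1-HIT  vc=[14]
8: 0x74 (blk 14, set 0) → VC-HIT  vc=[2]
9: 0x15 (blk 2, set 0) → VC-HIT  vc=[14]
10: 0x10 (blk 2, set 0) → L1-HIT  vc=[14]

VC = [14]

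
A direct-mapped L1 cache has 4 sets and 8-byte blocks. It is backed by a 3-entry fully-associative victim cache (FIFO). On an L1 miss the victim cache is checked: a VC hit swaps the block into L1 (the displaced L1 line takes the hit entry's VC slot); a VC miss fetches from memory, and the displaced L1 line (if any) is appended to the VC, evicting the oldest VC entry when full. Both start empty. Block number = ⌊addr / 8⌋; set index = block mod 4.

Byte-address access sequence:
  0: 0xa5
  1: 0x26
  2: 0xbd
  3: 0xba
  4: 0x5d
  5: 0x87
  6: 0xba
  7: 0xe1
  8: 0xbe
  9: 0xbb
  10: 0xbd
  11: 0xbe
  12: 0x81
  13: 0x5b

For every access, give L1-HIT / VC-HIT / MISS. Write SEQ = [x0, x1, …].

SEQ = [MISS, MISS, MISS, L1-HIT, MISS, MISS, VC-HIT, MISS, L1-HIT, L1-HIT, L1-HIT, L1-HIT, VC-HIT, VC-HIT]

  [0] addr=0xa5 blk=20 s=0: MISS | VC []
  [1] addr=0x26 blk=4 s=0: MISS | VC [20]
  [2] addr=0xbd blk=23 s=3: MISS | VC [20]
  [3] addr=0xba blk=23 s=3: L1-HIT | VC [20]
  [4] addr=0x5d blk=11 s=3: MISS | VC [20, 23]
  [5] addr=0x87 blk=16 s=0: MISS | VC [20, 23, 4]
  [6] addr=0xba blk=23 s=3: VC-HIT | VC [20, 11, 4]
  [7] addr=0xe1 blk=28 s=0: MISS | VC [11, 4, 16]
  [8] addr=0xbe blk=23 s=3: L1-HIT | VC [11, 4, 16]
  [9] addr=0xbb blk=23 s=3: L1-HIT | VC [11, 4, 16]
  [10] addr=0xbd blk=23 s=3: L1-HIT | VC [11, 4, 16]
  [11] addr=0xbe blk=23 s=3: L1-HIT | VC [11, 4, 16]
  [12] addr=0x81 blk=16 s=0: VC-HIT | VC [11, 4, 28]
  [13] addr=0x5b blk=11 s=3: VC-HIT | VC [23, 4, 28]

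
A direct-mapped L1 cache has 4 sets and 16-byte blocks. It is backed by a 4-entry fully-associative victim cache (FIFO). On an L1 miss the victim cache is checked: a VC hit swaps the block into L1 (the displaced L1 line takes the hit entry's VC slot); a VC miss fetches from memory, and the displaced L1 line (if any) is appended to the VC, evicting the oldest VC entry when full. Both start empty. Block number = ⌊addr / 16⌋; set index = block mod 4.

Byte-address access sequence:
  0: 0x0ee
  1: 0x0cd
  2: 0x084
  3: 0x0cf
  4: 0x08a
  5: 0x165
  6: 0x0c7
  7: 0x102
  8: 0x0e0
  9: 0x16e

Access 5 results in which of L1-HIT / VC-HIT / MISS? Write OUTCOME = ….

  [0] addr=0xee blk=14 s=2: MISS | VC []
  [1] addr=0xcd blk=12 s=0: MISS | VC []
  [2] addr=0x84 blk=8 s=0: MISS | VC [12]
  [3] addr=0xcf blk=12 s=0: VC-HIT | VC [8]
  [4] addr=0x8a blk=8 s=0: VC-HIT | VC [12]
  [5] addr=0x165 blk=22 s=2: MISS | VC [12, 14]
  [6] addr=0xc7 blk=12 s=0: VC-HIT | VC [8, 14]
  [7] addr=0x102 blk=16 s=0: MISS | VC [8, 14, 12]
  [8] addr=0xe0 blk=14 s=2: VC-HIT | VC [8, 22, 12]
  [9] addr=0x16e blk=22 s=2: VC-HIT | VC [8, 14, 12]

OUTCOME = MISS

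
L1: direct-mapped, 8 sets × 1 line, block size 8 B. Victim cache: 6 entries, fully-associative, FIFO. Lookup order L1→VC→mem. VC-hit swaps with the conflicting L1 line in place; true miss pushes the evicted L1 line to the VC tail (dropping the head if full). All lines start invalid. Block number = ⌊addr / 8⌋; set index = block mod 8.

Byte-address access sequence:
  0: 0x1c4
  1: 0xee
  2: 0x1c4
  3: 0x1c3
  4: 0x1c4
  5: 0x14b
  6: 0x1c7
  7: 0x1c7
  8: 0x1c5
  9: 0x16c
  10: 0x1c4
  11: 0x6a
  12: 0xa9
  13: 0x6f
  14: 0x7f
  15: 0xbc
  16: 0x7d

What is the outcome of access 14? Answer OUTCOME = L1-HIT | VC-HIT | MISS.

  [0] addr=0x1c4 blk=56 s=0: MISS | VC []
  [1] addr=0xee blk=29 s=5: MISS | VC []
  [2] addr=0x1c4 blk=56 s=0: L1-HIT | VC []
  [3] addr=0x1c3 blk=56 s=0: L1-HIT | VC []
  [4] addr=0x1c4 blk=56 s=0: L1-HIT | VC []
  [5] addr=0x14b blk=41 s=1: MISS | VC []
  [6] addr=0x1c7 blk=56 s=0: L1-HIT | VC []
  [7] addr=0x1c7 blk=56 s=0: L1-HIT | VC []
  [8] addr=0x1c5 blk=56 s=0: L1-HIT | VC []
  [9] addr=0x16c blk=45 s=5: MISS | VC [29]
  [10] addr=0x1c4 blk=56 s=0: L1-HIT | VC [29]
  [11] addr=0x6a blk=13 s=5: MISS | VC [29, 45]
  [12] addr=0xa9 blk=21 s=5: MISS | VC [29, 45, 13]
  [13] addr=0x6f blk=13 s=5: VC-HIT | VC [29, 45, 21]
  [14] addr=0x7f blk=15 s=7: MISS | VC [29, 45, 21]
  [15] addr=0xbc blk=23 s=7: MISS | VC [29, 45, 21, 15]
  [16] addr=0x7d blk=15 s=7: VC-HIT | VC [29, 45, 21, 23]

OUTCOME = MISS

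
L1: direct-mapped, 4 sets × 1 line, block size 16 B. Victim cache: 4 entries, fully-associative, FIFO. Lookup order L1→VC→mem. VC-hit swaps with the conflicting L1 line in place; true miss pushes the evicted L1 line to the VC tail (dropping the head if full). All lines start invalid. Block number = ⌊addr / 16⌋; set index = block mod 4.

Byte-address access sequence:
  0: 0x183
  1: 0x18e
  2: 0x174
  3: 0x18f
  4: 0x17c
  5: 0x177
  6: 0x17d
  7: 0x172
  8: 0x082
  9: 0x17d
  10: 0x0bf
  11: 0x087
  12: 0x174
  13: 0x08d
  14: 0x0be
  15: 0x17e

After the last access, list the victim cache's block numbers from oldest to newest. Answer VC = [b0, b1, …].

VC = [24, 11]

#0 0x183→b24/s0 MISS; vc=[]
#1 0x18e→b24/s0 L1-HIT; vc=[]
#2 0x174→b23/s3 MISS; vc=[]
#3 0x18f→b24/s0 L1-HIT; vc=[]
#4 0x17c→b23/s3 L1-HIT; vc=[]
#5 0x177→b23/s3 L1-HIT; vc=[]
#6 0x17d→b23/s3 L1-HIT; vc=[]
#7 0x172→b23/s3 L1-HIT; vc=[]
#8 0x82→b8/s0 MISS; vc=[24]
#9 0x17d→b23/s3 L1-HIT; vc=[24]
#10 0xbf→b11/s3 MISS; vc=[24,23]
#11 0x87→b8/s0 L1-HIT; vc=[24,23]
#12 0x174→b23/s3 VC-HIT; vc=[24,11]
#13 0x8d→b8/s0 L1-HIT; vc=[24,11]
#14 0xbe→b11/s3 VC-HIT; vc=[24,23]
#15 0x17e→b23/s3 VC-HIT; vc=[24,11]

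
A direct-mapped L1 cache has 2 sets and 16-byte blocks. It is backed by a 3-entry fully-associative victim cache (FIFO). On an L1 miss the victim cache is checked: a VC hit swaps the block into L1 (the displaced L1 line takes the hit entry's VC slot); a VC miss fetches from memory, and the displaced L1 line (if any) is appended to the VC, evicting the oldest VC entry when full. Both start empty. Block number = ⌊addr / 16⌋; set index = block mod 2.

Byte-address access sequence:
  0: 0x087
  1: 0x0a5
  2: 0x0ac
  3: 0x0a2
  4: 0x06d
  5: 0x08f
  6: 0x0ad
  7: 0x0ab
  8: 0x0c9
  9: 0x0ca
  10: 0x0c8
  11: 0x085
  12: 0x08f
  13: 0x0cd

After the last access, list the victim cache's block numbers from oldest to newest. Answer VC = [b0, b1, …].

VC = [6, 8, 10]

  [0] addr=0x87 blk=8 s=0: MISS | VC []
  [1] addr=0xa5 blk=10 s=0: MISS | VC [8]
  [2] addr=0xac blk=10 s=0: L1-HIT | VC [8]
  [3] addr=0xa2 blk=10 s=0: L1-HIT | VC [8]
  [4] addr=0x6d blk=6 s=0: MISS | VC [8, 10]
  [5] addr=0x8f blk=8 s=0: VC-HIT | VC [6, 10]
  [6] addr=0xad blk=10 s=0: VC-HIT | VC [6, 8]
  [7] addr=0xab blk=10 s=0: L1-HIT | VC [6, 8]
  [8] addr=0xc9 blk=12 s=0: MISS | VC [6, 8, 10]
  [9] addr=0xca blk=12 s=0: L1-HIT | VC [6, 8, 10]
  [10] addr=0xc8 blk=12 s=0: L1-HIT | VC [6, 8, 10]
  [11] addr=0x85 blk=8 s=0: VC-HIT | VC [6, 12, 10]
  [12] addr=0x8f blk=8 s=0: L1-HIT | VC [6, 12, 10]
  [13] addr=0xcd blk=12 s=0: VC-HIT | VC [6, 8, 10]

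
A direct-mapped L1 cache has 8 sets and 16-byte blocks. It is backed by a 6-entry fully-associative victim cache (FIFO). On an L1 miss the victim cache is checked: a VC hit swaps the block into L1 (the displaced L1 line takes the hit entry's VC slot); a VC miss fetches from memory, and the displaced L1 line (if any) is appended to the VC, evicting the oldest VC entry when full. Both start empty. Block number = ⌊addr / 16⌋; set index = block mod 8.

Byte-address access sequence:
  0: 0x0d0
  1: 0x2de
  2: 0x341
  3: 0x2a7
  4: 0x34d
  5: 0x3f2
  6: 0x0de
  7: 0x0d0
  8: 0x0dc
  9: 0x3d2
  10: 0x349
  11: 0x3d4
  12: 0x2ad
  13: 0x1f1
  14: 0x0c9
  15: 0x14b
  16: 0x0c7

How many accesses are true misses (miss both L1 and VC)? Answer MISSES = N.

MISSES = 9

0: 0xd0 (blk 13, set 5) → MISS  vc=[]
1: 0x2de (blk 45, set 5) → MISS  vc=[13]
2: 0x341 (blk 52, set 4) → MISS  vc=[13]
3: 0x2a7 (blk 42, set 2) → MISS  vc=[13]
4: 0x34d (blk 52, set 4) → L1-HIT  vc=[13]
5: 0x3f2 (blk 63, set 7) → MISS  vc=[13]
6: 0xde (blk 13, set 5) → VC-HIT  vc=[45]
7: 0xd0 (blk 13, set 5) → L1-HIT  vc=[45]
8: 0xdc (blk 13, set 5) → L1-HIT  vc=[45]
9: 0x3d2 (blk 61, set 5) → MISS  vc=[45, 13]
10: 0x349 (blk 52, set 4) → L1-HIT  vc=[45, 13]
11: 0x3d4 (blk 61, set 5) → L1-HIT  vc=[45, 13]
12: 0x2ad (blk 42, set 2) → L1-HIT  vc=[45, 13]
13: 0x1f1 (blk 31, set 7) → MISS  vc=[45, 13, 63]
14: 0xc9 (blk 12, set 4) → MISS  vc=[45, 13, 63, 52]
15: 0x14b (blk 20, set 4) → MISS  vc=[45, 13, 63, 52, 12]
16: 0xc7 (blk 12, set 4) → VC-HIT  vc=[45, 13, 63, 52, 20]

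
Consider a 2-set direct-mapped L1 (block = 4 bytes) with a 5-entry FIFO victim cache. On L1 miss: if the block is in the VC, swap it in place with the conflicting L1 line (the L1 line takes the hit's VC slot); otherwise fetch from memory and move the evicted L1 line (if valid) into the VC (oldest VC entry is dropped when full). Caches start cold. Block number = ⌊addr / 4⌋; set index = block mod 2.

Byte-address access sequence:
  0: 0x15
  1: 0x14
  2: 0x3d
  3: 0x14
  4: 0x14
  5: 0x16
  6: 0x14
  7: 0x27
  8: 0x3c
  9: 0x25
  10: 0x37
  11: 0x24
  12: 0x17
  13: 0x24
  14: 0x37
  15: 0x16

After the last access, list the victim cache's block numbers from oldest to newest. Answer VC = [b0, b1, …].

VC = [15, 13, 9]

  [0] addr=0x15 blk=5 s=1: MISS | VC []
  [1] addr=0x14 blk=5 s=1: L1-HIT | VC []
  [2] addr=0x3d blk=15 s=1: MISS | VC [5]
  [3] addr=0x14 blk=5 s=1: VC-HIT | VC [15]
  [4] addr=0x14 blk=5 s=1: L1-HIT | VC [15]
  [5] addr=0x16 blk=5 s=1: L1-HIT | VC [15]
  [6] addr=0x14 blk=5 s=1: L1-HIT | VC [15]
  [7] addr=0x27 blk=9 s=1: MISS | VC [15, 5]
  [8] addr=0x3c blk=15 s=1: VC-HIT | VC [9, 5]
  [9] addr=0x25 blk=9 s=1: VC-HIT | VC [15, 5]
  [10] addr=0x37 blk=13 s=1: MISS | VC [15, 5, 9]
  [11] addr=0x24 blk=9 s=1: VC-HIT | VC [15, 5, 13]
  [12] addr=0x17 blk=5 s=1: VC-HIT | VC [15, 9, 13]
  [13] addr=0x24 blk=9 s=1: VC-HIT | VC [15, 5, 13]
  [14] addr=0x37 blk=13 s=1: VC-HIT | VC [15, 5, 9]
  [15] addr=0x16 blk=5 s=1: VC-HIT | VC [15, 13, 9]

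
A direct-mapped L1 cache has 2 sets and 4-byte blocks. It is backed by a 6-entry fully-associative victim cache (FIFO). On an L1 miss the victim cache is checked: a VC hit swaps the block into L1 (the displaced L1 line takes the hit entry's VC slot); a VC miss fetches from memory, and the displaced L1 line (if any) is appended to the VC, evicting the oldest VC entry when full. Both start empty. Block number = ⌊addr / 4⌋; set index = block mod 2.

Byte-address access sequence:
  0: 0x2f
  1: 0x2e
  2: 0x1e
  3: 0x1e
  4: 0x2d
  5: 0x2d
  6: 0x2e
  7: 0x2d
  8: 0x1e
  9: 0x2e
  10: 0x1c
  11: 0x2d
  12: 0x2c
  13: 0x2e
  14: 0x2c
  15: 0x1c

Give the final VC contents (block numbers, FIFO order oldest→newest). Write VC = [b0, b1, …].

VC = [11]

  [0] addr=0x2f blk=11 s=1: MISS | VC []
  [1] addr=0x2e blk=11 s=1: L1-HIT | VC []
  [2] addr=0x1e blk=7 s=1: MISS | VC [11]
  [3] addr=0x1e blk=7 s=1: L1-HIT | VC [11]
  [4] addr=0x2d blk=11 s=1: VC-HIT | VC [7]
  [5] addr=0x2d blk=11 s=1: L1-HIT | VC [7]
  [6] addr=0x2e blk=11 s=1: L1-HIT | VC [7]
  [7] addr=0x2d blk=11 s=1: L1-HIT | VC [7]
  [8] addr=0x1e blk=7 s=1: VC-HIT | VC [11]
  [9] addr=0x2e blk=11 s=1: VC-HIT | VC [7]
  [10] addr=0x1c blk=7 s=1: VC-HIT | VC [11]
  [11] addr=0x2d blk=11 s=1: VC-HIT | VC [7]
  [12] addr=0x2c blk=11 s=1: L1-HIT | VC [7]
  [13] addr=0x2e blk=11 s=1: L1-HIT | VC [7]
  [14] addr=0x2c blk=11 s=1: L1-HIT | VC [7]
  [15] addr=0x1c blk=7 s=1: VC-HIT | VC [11]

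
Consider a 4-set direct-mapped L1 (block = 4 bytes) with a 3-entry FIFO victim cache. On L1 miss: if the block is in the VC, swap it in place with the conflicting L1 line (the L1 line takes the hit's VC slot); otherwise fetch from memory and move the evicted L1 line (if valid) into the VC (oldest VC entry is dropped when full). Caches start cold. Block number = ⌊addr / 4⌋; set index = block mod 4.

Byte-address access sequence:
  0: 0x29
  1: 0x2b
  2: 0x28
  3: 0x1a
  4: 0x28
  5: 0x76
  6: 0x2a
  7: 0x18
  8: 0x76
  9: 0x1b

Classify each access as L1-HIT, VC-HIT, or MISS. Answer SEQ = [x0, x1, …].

SEQ = [MISS, L1-HIT, L1-HIT, MISS, VC-HIT, MISS, L1-HIT, VC-HIT, L1-HIT, L1-HIT]

  [0] addr=0x29 blk=10 s=2: MISS | VC []
  [1] addr=0x2b blk=10 s=2: L1-HIT | VC []
  [2] addr=0x28 blk=10 s=2: L1-HIT | VC []
  [3] addr=0x1a blk=6 s=2: MISS | VC [10]
  [4] addr=0x28 blk=10 s=2: VC-HIT | VC [6]
  [5] addr=0x76 blk=29 s=1: MISS | VC [6]
  [6] addr=0x2a blk=10 s=2: L1-HIT | VC [6]
  [7] addr=0x18 blk=6 s=2: VC-HIT | VC [10]
  [8] addr=0x76 blk=29 s=1: L1-HIT | VC [10]
  [9] addr=0x1b blk=6 s=2: L1-HIT | VC [10]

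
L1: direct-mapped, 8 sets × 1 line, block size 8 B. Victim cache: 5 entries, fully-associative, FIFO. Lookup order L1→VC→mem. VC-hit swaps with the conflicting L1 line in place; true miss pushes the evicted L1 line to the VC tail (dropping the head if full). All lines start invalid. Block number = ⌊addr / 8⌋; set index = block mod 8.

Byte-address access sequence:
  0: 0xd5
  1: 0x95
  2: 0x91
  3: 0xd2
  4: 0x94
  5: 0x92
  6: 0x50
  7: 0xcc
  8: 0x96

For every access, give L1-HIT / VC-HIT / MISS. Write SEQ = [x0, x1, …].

SEQ = [MISS, MISS, L1-HIT, VC-HIT, VC-HIT, L1-HIT, MISS, MISS, VC-HIT]

#0 0xd5→b26/s2 MISS; vc=[]
#1 0x95→b18/s2 MISS; vc=[26]
#2 0x91→b18/s2 L1-HIT; vc=[26]
#3 0xd2→b26/s2 VC-HIT; vc=[18]
#4 0x94→b18/s2 VC-HIT; vc=[26]
#5 0x92→b18/s2 L1-HIT; vc=[26]
#6 0x50→b10/s2 MISS; vc=[26,18]
#7 0xcc→b25/s1 MISS; vc=[26,18]
#8 0x96→b18/s2 VC-HIT; vc=[26,10]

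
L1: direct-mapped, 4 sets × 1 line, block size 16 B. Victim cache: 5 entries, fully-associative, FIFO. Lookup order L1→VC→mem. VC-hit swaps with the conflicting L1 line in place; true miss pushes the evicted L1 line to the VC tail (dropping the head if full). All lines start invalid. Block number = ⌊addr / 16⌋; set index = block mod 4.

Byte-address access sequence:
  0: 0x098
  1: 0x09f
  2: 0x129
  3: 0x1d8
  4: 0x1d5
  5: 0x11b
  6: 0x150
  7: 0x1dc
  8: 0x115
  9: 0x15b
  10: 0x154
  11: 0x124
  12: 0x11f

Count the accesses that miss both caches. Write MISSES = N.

#0 0x98→b9/s1 MISS; vc=[]
#1 0x9f→b9/s1 L1-HIT; vc=[]
#2 0x129→b18/s2 MISS; vc=[]
#3 0x1d8→b29/s1 MISS; vc=[9]
#4 0x1d5→b29/s1 L1-HIT; vc=[9]
#5 0x11b→b17/s1 MISS; vc=[9,29]
#6 0x150→b21/s1 MISS; vc=[9,29,17]
#7 0x1dc→b29/s1 VC-HIT; vc=[9,21,17]
#8 0x115→b17/s1 VC-HIT; vc=[9,21,29]
#9 0x15b→b21/s1 VC-HIT; vc=[9,17,29]
#10 0x154→b21/s1 L1-HIT; vc=[9,17,29]
#11 0x124→b18/s2 L1-HIT; vc=[9,17,29]
#12 0x11f→b17/s1 VC-HIT; vc=[9,21,29]

MISSES = 5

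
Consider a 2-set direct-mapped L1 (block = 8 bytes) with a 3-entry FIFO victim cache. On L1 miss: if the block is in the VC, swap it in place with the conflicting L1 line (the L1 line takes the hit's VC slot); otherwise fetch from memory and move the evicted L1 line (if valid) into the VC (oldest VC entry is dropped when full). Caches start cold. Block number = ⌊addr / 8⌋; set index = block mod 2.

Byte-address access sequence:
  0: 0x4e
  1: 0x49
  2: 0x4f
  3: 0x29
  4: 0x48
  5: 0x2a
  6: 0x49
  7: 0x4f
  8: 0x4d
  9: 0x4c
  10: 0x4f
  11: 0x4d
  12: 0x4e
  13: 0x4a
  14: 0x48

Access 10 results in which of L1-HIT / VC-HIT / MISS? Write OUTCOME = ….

#0 0x4e→b9/s1 MISS; vc=[]
#1 0x49→b9/s1 L1-HIT; vc=[]
#2 0x4f→b9/s1 L1-HIT; vc=[]
#3 0x29→b5/s1 MISS; vc=[9]
#4 0x48→b9/s1 VC-HIT; vc=[5]
#5 0x2a→b5/s1 VC-HIT; vc=[9]
#6 0x49→b9/s1 VC-HIT; vc=[5]
#7 0x4f→b9/s1 L1-HIT; vc=[5]
#8 0x4d→b9/s1 L1-HIT; vc=[5]
#9 0x4c→b9/s1 L1-HIT; vc=[5]
#10 0x4f→b9/s1 L1-HIT; vc=[5]
#11 0x4d→b9/s1 L1-HIT; vc=[5]
#12 0x4e→b9/s1 L1-HIT; vc=[5]
#13 0x4a→b9/s1 L1-HIT; vc=[5]
#14 0x48→b9/s1 L1-HIT; vc=[5]

OUTCOME = L1-HIT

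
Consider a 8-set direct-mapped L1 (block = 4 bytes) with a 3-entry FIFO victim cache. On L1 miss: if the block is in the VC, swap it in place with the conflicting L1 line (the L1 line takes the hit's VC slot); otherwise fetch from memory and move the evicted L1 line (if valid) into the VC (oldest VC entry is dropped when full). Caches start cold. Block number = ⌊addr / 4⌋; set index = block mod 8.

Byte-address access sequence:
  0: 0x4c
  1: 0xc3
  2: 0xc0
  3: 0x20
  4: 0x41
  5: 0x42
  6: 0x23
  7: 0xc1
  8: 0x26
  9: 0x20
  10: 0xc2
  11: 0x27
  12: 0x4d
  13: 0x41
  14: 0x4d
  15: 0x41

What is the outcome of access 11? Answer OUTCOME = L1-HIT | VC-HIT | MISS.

#0 0x4c→b19/s3 MISS; vc=[]
#1 0xc3→b48/s0 MISS; vc=[]
#2 0xc0→b48/s0 L1-HIT; vc=[]
#3 0x20→b8/s0 MISS; vc=[48]
#4 0x41→b16/s0 MISS; vc=[48,8]
#5 0x42→b16/s0 L1-HIT; vc=[48,8]
#6 0x23→b8/s0 VC-HIT; vc=[48,16]
#7 0xc1→b48/s0 VC-HIT; vc=[8,16]
#8 0x26→b9/s1 MISS; vc=[8,16]
#9 0x20→b8/s0 VC-HIT; vc=[48,16]
#10 0xc2→b48/s0 VC-HIT; vc=[8,16]
#11 0x27→b9/s1 L1-HIT; vc=[8,16]
#12 0x4d→b19/s3 L1-HIT; vc=[8,16]
#13 0x41→b16/s0 VC-HIT; vc=[8,48]
#14 0x4d→b19/s3 L1-HIT; vc=[8,48]
#15 0x41→b16/s0 L1-HIT; vc=[8,48]

OUTCOME = L1-HIT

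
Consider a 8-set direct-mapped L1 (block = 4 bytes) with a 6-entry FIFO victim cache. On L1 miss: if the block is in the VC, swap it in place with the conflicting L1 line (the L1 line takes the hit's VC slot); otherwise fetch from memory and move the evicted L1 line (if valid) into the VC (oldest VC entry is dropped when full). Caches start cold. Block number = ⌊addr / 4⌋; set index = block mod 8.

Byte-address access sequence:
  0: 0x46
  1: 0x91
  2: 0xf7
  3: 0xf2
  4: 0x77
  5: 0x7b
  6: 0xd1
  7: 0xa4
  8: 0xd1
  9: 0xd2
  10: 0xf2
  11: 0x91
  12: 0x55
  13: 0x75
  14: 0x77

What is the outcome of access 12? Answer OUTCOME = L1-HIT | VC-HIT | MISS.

#0 0x46→b17/s1 MISS; vc=[]
#1 0x91→b36/s4 MISS; vc=[]
#2 0xf7→b61/s5 MISS; vc=[]
#3 0xf2→b60/s4 MISS; vc=[36]
#4 0x77→b29/s5 MISS; vc=[36,61]
#5 0x7b→b30/s6 MISS; vc=[36,61]
#6 0xd1→b52/s4 MISS; vc=[36,61,60]
#7 0xa4→b41/s1 MISS; vc=[36,61,60,17]
#8 0xd1→b52/s4 L1-HIT; vc=[36,61,60,17]
#9 0xd2→b52/s4 L1-HIT; vc=[36,61,60,17]
#10 0xf2→b60/s4 VC-HIT; vc=[36,61,52,17]
#11 0x91→b36/s4 VC-HIT; vc=[60,61,52,17]
#12 0x55→b21/s5 MISS; vc=[60,61,52,17,29]
#13 0x75→b29/s5 VC-HIT; vc=[60,61,52,17,21]
#14 0x77→b29/s5 L1-HIT; vc=[60,61,52,17,21]

OUTCOME = MISS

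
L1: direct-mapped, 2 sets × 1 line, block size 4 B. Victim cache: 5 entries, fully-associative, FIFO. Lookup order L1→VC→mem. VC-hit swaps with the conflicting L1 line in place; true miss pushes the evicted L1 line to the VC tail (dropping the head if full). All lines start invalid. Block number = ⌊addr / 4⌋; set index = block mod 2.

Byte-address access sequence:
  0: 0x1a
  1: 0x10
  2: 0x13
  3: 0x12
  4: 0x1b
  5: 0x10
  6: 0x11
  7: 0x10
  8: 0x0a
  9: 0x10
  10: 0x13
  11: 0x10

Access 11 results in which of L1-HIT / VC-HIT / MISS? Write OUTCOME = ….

#0 0x1a→b6/s0 MISS; vc=[]
#1 0x10→b4/s0 MISS; vc=[6]
#2 0x13→b4/s0 L1-HIT; vc=[6]
#3 0x12→b4/s0 L1-HIT; vc=[6]
#4 0x1b→b6/s0 VC-HIT; vc=[4]
#5 0x10→b4/s0 VC-HIT; vc=[6]
#6 0x11→b4/s0 L1-HIT; vc=[6]
#7 0x10→b4/s0 L1-HIT; vc=[6]
#8 0xa→b2/s0 MISS; vc=[6,4]
#9 0x10→b4/s0 VC-HIT; vc=[6,2]
#10 0x13→b4/s0 L1-HIT; vc=[6,2]
#11 0x10→b4/s0 L1-HIT; vc=[6,2]

OUTCOME = L1-HIT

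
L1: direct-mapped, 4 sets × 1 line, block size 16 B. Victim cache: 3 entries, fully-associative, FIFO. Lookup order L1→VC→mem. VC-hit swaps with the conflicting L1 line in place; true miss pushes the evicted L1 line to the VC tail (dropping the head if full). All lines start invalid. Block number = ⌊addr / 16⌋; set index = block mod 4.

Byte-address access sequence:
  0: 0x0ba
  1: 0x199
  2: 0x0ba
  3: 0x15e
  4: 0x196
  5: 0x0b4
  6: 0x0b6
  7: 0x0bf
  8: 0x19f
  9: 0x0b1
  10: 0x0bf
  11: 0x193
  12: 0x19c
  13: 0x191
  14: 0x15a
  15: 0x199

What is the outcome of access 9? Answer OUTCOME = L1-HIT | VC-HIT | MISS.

OUTCOME = L1-HIT

  [0] addr=0xba blk=11 s=3: MISS | VC []
  [1] addr=0x199 blk=25 s=1: MISS | VC []
  [2] addr=0xba blk=11 s=3: L1-HIT | VC []
  [3] addr=0x15e blk=21 s=1: MISS | VC [25]
  [4] addr=0x196 blk=25 s=1: VC-HIT | VC [21]
  [5] addr=0xb4 blk=11 s=3: L1-HIT | VC [21]
  [6] addr=0xb6 blk=11 s=3: L1-HIT | VC [21]
  [7] addr=0xbf blk=11 s=3: L1-HIT | VC [21]
  [8] addr=0x19f blk=25 s=1: L1-HIT | VC [21]
  [9] addr=0xb1 blk=11 s=3: L1-HIT | VC [21]
  [10] addr=0xbf blk=11 s=3: L1-HIT | VC [21]
  [11] addr=0x193 blk=25 s=1: L1-HIT | VC [21]
  [12] addr=0x19c blk=25 s=1: L1-HIT | VC [21]
  [13] addr=0x191 blk=25 s=1: L1-HIT | VC [21]
  [14] addr=0x15a blk=21 s=1: VC-HIT | VC [25]
  [15] addr=0x199 blk=25 s=1: VC-HIT | VC [21]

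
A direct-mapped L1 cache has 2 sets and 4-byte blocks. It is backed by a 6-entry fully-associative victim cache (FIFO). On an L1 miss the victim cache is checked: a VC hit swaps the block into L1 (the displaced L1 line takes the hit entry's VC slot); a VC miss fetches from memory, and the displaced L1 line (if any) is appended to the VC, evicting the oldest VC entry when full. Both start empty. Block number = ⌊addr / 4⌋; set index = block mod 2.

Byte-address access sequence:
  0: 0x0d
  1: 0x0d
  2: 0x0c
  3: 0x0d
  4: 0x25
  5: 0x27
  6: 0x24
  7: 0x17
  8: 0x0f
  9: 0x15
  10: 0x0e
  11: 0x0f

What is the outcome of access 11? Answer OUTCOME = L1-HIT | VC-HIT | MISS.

#0 0xd→b3/s1 MISS; vc=[]
#1 0xd→b3/s1 L1-HIT; vc=[]
#2 0xc→b3/s1 L1-HIT; vc=[]
#3 0xd→b3/s1 L1-HIT; vc=[]
#4 0x25→b9/s1 MISS; vc=[3]
#5 0x27→b9/s1 L1-HIT; vc=[3]
#6 0x24→b9/s1 L1-HIT; vc=[3]
#7 0x17→b5/s1 MISS; vc=[3,9]
#8 0xf→b3/s1 VC-HIT; vc=[5,9]
#9 0x15→b5/s1 VC-HIT; vc=[3,9]
#10 0xe→b3/s1 VC-HIT; vc=[5,9]
#11 0xf→b3/s1 L1-HIT; vc=[5,9]

OUTCOME = L1-HIT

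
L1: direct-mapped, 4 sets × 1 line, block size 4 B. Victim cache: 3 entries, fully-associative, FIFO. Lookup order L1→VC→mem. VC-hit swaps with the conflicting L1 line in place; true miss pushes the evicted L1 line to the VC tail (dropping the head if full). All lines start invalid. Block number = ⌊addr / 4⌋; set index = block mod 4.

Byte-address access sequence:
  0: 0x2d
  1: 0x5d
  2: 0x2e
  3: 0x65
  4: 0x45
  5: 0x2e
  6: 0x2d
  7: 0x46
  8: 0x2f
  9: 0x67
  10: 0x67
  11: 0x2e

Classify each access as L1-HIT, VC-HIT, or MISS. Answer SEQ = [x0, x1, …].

SEQ = [MISS, MISS, VC-HIT, MISS, MISS, L1-HIT, L1-HIT, L1-HIT, L1-HIT, VC-HIT, L1-HIT, L1-HIT]

0: 0x2d (blk 11, set 3) → MISS  vc=[]
1: 0x5d (blk 23, set 3) → MISS  vc=[11]
2: 0x2e (blk 11, set 3) → VC-HIT  vc=[23]
3: 0x65 (blk 25, set 1) → MISS  vc=[23]
4: 0x45 (blk 17, set 1) → MISS  vc=[23, 25]
5: 0x2e (blk 11, set 3) → L1-HIT  vc=[23, 25]
6: 0x2d (blk 11, set 3) → L1-HIT  vc=[23, 25]
7: 0x46 (blk 17, set 1) → L1-HIT  vc=[23, 25]
8: 0x2f (blk 11, set 3) → L1-HIT  vc=[23, 25]
9: 0x67 (blk 25, set 1) → VC-HIT  vc=[23, 17]
10: 0x67 (blk 25, set 1) → L1-HIT  vc=[23, 17]
11: 0x2e (blk 11, set 3) → L1-HIT  vc=[23, 17]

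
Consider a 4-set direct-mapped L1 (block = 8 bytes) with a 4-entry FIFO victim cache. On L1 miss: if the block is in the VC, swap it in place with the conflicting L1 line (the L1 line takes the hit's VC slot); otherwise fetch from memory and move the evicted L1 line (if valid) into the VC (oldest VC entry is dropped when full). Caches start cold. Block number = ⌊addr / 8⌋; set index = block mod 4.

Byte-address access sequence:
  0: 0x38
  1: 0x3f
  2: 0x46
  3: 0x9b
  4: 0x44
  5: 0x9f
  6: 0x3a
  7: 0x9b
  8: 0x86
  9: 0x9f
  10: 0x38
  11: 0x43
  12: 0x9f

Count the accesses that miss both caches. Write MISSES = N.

MISSES = 4

  [0] addr=0x38 blk=7 s=3: MISS | VC []
  [1] addr=0x3f blk=7 s=3: L1-HIT | VC []
  [2] addr=0x46 blk=8 s=0: MISS | VC []
  [3] addr=0x9b blk=19 s=3: MISS | VC [7]
  [4] addr=0x44 blk=8 s=0: L1-HIT | VC [7]
  [5] addr=0x9f blk=19 s=3: L1-HIT | VC [7]
  [6] addr=0x3a blk=7 s=3: VC-HIT | VC [19]
  [7] addr=0x9b blk=19 s=3: VC-HIT | VC [7]
  [8] addr=0x86 blk=16 s=0: MISS | VC [7, 8]
  [9] addr=0x9f blk=19 s=3: L1-HIT | VC [7, 8]
  [10] addr=0x38 blk=7 s=3: VC-HIT | VC [19, 8]
  [11] addr=0x43 blk=8 s=0: VC-HIT | VC [19, 16]
  [12] addr=0x9f blk=19 s=3: VC-HIT | VC [7, 16]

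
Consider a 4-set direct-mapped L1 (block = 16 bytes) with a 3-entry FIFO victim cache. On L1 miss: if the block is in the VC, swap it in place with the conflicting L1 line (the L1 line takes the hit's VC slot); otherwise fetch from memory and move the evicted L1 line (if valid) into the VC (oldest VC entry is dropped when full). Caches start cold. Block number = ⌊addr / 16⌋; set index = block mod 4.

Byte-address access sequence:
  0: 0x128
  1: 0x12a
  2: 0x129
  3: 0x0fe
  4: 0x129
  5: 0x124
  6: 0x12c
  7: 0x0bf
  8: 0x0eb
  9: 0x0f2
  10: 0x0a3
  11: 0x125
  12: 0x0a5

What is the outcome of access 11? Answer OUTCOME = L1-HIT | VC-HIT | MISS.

#0 0x128→b18/s2 MISS; vc=[]
#1 0x12a→b18/s2 L1-HIT; vc=[]
#2 0x129→b18/s2 L1-HIT; vc=[]
#3 0xfe→b15/s3 MISS; vc=[]
#4 0x129→b18/s2 L1-HIT; vc=[]
#5 0x124→b18/s2 L1-HIT; vc=[]
#6 0x12c→b18/s2 L1-HIT; vc=[]
#7 0xbf→b11/s3 MISS; vc=[15]
#8 0xeb→b14/s2 MISS; vc=[15,18]
#9 0xf2→b15/s3 VC-HIT; vc=[11,18]
#10 0xa3→b10/s2 MISS; vc=[11,18,14]
#11 0x125→b18/s2 VC-HIT; vc=[11,10,14]
#12 0xa5→b10/s2 VC-HIT; vc=[11,18,14]

OUTCOME = VC-HIT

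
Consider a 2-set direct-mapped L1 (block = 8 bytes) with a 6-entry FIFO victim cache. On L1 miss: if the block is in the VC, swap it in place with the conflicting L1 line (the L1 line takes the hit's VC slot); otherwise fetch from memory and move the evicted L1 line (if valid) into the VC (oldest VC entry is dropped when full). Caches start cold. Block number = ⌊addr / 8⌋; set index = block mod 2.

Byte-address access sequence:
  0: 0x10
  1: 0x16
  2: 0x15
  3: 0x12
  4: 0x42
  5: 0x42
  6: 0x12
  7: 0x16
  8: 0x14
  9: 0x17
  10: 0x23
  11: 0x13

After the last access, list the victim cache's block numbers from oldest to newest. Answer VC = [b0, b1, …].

VC = [8, 4]

  [0] addr=0x10 blk=2 s=0: MISS | VC []
  [1] addr=0x16 blk=2 s=0: L1-HIT | VC []
  [2] addr=0x15 blk=2 s=0: L1-HIT | VC []
  [3] addr=0x12 blk=2 s=0: L1-HIT | VC []
  [4] addr=0x42 blk=8 s=0: MISS | VC [2]
  [5] addr=0x42 blk=8 s=0: L1-HIT | VC [2]
  [6] addr=0x12 blk=2 s=0: VC-HIT | VC [8]
  [7] addr=0x16 blk=2 s=0: L1-HIT | VC [8]
  [8] addr=0x14 blk=2 s=0: L1-HIT | VC [8]
  [9] addr=0x17 blk=2 s=0: L1-HIT | VC [8]
  [10] addr=0x23 blk=4 s=0: MISS | VC [8, 2]
  [11] addr=0x13 blk=2 s=0: VC-HIT | VC [8, 4]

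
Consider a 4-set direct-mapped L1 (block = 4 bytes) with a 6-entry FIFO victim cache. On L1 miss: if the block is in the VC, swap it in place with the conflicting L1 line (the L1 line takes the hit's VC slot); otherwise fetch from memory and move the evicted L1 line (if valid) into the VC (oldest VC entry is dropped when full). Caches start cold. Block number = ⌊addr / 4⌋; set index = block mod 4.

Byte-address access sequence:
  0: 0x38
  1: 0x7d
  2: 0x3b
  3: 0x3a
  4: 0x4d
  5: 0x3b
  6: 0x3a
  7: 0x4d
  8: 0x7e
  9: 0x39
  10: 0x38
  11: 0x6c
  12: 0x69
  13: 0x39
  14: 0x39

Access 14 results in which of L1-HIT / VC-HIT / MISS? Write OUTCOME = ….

0: 0x38 (blk 14, set 2) → MISS  vc=[]
1: 0x7d (blk 31, set 3) → MISS  vc=[]
2: 0x3b (blk 14, set 2) → L1-HIT  vc=[]
3: 0x3a (blk 14, set 2) → L1-HIT  vc=[]
4: 0x4d (blk 19, set 3) → MISS  vc=[31]
5: 0x3b (blk 14, set 2) → L1-HIT  vc=[31]
6: 0x3a (blk 14, set 2) → L1-HIT  vc=[31]
7: 0x4d (blk 19, set 3) → L1-HIT  vc=[31]
8: 0x7e (blk 31, set 3) → VC-HIT  vc=[19]
9: 0x39 (blk 14, set 2) → L1-HIT  vc=[19]
10: 0x38 (blk 14, set 2) → L1-HIT  vc=[19]
11: 0x6c (blk 27, set 3) → MISS  vc=[19, 31]
12: 0x69 (blk 26, set 2) → MISS  vc=[19, 31, 14]
13: 0x39 (blk 14, set 2) → VC-HIT  vc=[19, 31, 26]
14: 0x39 (blk 14, set 2) → L1-HIT  vc=[19, 31, 26]

OUTCOME = L1-HIT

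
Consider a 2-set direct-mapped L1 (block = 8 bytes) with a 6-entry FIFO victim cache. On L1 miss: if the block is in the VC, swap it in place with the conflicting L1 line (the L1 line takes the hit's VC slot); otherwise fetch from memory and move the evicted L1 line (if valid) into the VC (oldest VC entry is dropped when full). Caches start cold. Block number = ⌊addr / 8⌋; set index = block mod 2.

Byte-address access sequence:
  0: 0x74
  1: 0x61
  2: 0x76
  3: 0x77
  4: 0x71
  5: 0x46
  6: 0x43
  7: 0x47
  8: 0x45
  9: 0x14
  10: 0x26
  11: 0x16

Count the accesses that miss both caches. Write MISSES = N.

0: 0x74 (blk 14, set 0) → MISS  vc=[]
1: 0x61 (blk 12, set 0) → MISS  vc=[14]
2: 0x76 (blk 14, set 0) → VC-HIT  vc=[12]
3: 0x77 (blk 14, set 0) → L1-HIT  vc=[12]
4: 0x71 (blk 14, set 0) → L1-HIT  vc=[12]
5: 0x46 (blk 8, set 0) → MISS  vc=[12, 14]
6: 0x43 (blk 8, set 0) → L1-HIT  vc=[12, 14]
7: 0x47 (blk 8, set 0) → L1-HIT  vc=[12, 14]
8: 0x45 (blk 8, set 0) → L1-HIT  vc=[12, 14]
9: 0x14 (blk 2, set 0) → MISS  vc=[12, 14, 8]
10: 0x26 (blk 4, set 0) → MISS  vc=[12, 14, 8, 2]
11: 0x16 (blk 2, set 0) → VC-HIT  vc=[12, 14, 8, 4]

MISSES = 5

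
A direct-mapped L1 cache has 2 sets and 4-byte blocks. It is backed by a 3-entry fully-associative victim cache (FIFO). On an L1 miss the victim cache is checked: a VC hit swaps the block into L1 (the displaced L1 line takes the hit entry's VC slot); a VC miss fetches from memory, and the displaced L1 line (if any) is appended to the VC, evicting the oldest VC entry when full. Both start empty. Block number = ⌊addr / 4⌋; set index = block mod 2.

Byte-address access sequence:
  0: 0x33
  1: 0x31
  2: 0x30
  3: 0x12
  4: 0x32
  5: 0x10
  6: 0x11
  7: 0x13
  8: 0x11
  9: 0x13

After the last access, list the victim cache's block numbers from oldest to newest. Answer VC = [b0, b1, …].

VC = [12]

  [0] addr=0x33 blk=12 s=0: MISS | VC []
  [1] addr=0x31 blk=12 s=0: L1-HIT | VC []
  [2] addr=0x30 blk=12 s=0: L1-HIT | VC []
  [3] addr=0x12 blk=4 s=0: MISS | VC [12]
  [4] addr=0x32 blk=12 s=0: VC-HIT | VC [4]
  [5] addr=0x10 blk=4 s=0: VC-HIT | VC [12]
  [6] addr=0x11 blk=4 s=0: L1-HIT | VC [12]
  [7] addr=0x13 blk=4 s=0: L1-HIT | VC [12]
  [8] addr=0x11 blk=4 s=0: L1-HIT | VC [12]
  [9] addr=0x13 blk=4 s=0: L1-HIT | VC [12]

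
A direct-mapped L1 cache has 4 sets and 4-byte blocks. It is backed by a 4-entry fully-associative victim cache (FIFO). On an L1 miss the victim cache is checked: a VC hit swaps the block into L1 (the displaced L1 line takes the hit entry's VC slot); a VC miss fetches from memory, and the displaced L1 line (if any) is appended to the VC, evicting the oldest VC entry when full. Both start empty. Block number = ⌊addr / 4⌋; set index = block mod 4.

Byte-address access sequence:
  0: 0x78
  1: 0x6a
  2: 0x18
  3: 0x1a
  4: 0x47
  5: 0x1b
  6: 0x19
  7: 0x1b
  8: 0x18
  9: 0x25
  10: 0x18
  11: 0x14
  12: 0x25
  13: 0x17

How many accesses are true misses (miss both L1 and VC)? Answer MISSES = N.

  [0] addr=0x78 blk=30 s=2: MISS | VC []
  [1] addr=0x6a blk=26 s=2: MISS | VC [30]
  [2] addr=0x18 blk=6 s=2: MISS | VC [30, 26]
  [3] addr=0x1a blk=6 s=2: L1-HIT | VC [30, 26]
  [4] addr=0x47 blk=17 s=1: MISS | VC [30, 26]
  [5] addr=0x1b blk=6 s=2: L1-HIT | VC [30, 26]
  [6] addr=0x19 blk=6 s=2: L1-HIT | VC [30, 26]
  [7] addr=0x1b blk=6 s=2: L1-HIT | VC [30, 26]
  [8] addr=0x18 blk=6 s=2: L1-HIT | VC [30, 26]
  [9] addr=0x25 blk=9 s=1: MISS | VC [30, 26, 17]
  [10] addr=0x18 blk=6 s=2: L1-HIT | VC [30, 26, 17]
  [11] addr=0x14 blk=5 s=1: MISS | VC [30, 26, 17, 9]
  [12] addr=0x25 blk=9 s=1: VC-HIT | VC [30, 26, 17, 5]
  [13] addr=0x17 blk=5 s=1: VC-HIT | VC [30, 26, 17, 9]

MISSES = 6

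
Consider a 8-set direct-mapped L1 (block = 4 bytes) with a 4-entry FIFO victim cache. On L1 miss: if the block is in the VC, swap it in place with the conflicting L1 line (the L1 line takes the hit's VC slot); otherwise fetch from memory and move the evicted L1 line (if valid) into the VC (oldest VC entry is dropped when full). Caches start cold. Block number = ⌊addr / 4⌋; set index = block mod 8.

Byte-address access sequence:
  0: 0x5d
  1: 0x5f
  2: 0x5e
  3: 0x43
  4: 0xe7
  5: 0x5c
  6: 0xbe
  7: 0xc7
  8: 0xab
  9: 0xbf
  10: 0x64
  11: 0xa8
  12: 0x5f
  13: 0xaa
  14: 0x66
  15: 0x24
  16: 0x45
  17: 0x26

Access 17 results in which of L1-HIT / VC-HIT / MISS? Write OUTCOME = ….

#0 0x5d→b23/s7 MISS; vc=[]
#1 0x5f→b23/s7 L1-HIT; vc=[]
#2 0x5e→b23/s7 L1-HIT; vc=[]
#3 0x43→b16/s0 MISS; vc=[]
#4 0xe7→b57/s1 MISS; vc=[]
#5 0x5c→b23/s7 L1-HIT; vc=[]
#6 0xbe→b47/s7 MISS; vc=[23]
#7 0xc7→b49/s1 MISS; vc=[23,57]
#8 0xab→b42/s2 MISS; vc=[23,57]
#9 0xbf→b47/s7 L1-HIT; vc=[23,57]
#10 0x64→b25/s1 MISS; vc=[23,57,49]
#11 0xa8→b42/s2 L1-HIT; vc=[23,57,49]
#12 0x5f→b23/s7 VC-HIT; vc=[47,57,49]
#13 0xaa→b42/s2 L1-HIT; vc=[47,57,49]
#14 0x66→b25/s1 L1-HIT; vc=[47,57,49]
#15 0x24→b9/s1 MISS; vc=[47,57,49,25]
#16 0x45→b17/s1 MISS; vc=[57,49,25,9]
#17 0x26→b9/s1 VC-HIT; vc=[57,49,25,17]

OUTCOME = VC-HIT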